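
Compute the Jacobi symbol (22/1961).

1

Pull out 2: since 1961 ≡ 1 (mod 8), (2/1961) = +1.
Reciprocity: 11 ≡ 3 and 1961 ≡ 1 (mod 4), so (11/1961) = +(1961/11).
Reduce top mod 11: now compute (3/11).
Reciprocity: 3 ≡ 3 and 11 ≡ 3 (mod 4), so (3/11) = −(11/3).
Reduce top mod 3: now compute (2/3).
Pull out 2: since 3 ≡ 3 (mod 8), (2/3) = -1.
Reached (1/3) = 1. Collecting the sign flips along the way, the symbol is +1.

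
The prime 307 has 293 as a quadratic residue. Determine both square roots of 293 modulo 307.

Since 307 ≡ 3 (mod 4), a square root of 293 is 293^((307+1)/4) = 293^77 mod 307.
Repeated squaring: 293^2≡196, 293^4≡41, 293^8≡146, 293^16≡133, 293^32≡190, 293^64≡181 (mod 307).
293^77 = 293^(64+8+4+1) ≡ 39 (mod 307).
Check: 39² = 1521 ≡ 293 (mod 307). The two roots are 39 and 268.

39, 268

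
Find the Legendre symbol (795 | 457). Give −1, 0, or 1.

1

Euler's criterion: (795/457) ≡ 338^228 (mod 457).
338^2 ≡ 451 (mod 457)
338^4 ≡ 36 (mod 457)
338^8 ≡ 382 (mod 457)
338^16 ≡ 141 (mod 457)
338^32 ≡ 230 (mod 457)
338^64 ≡ 345 (mod 457)
338^128 ≡ 205 (mod 457)
338^228 = 338^(128+64+32+4) ≡ 1 (mod 457).
Result is 1, so (795/457) = 1.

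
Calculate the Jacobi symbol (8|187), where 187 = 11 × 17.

Pull out 2^3: since 187 ≡ 3 (mod 8), (2/187) = -1, so (2/187)^3 = -1.
Reached (1/187) = 1. Collecting the sign flips along the way, the symbol is -1.

-1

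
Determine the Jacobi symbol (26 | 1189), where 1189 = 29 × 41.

1

Pull out 2: since 1189 ≡ 5 (mod 8), (2/1189) = -1.
Reciprocity: 13 ≡ 1 and 1189 ≡ 1 (mod 4), so (13/1189) = +(1189/13).
Reduce top mod 13: now compute (6/13).
Pull out 2: since 13 ≡ 5 (mod 8), (2/13) = -1.
Reciprocity: 3 ≡ 3 and 13 ≡ 1 (mod 4), so (3/13) = +(13/3).
Reduce top mod 3: now compute (1/3).
Reached (1/3) = 1. Collecting the sign flips along the way, the symbol is +1.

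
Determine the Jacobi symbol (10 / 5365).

Pull out 2: since 5365 ≡ 5 (mod 8), (2/5365) = -1.
Reciprocity: 5 ≡ 1 and 5365 ≡ 1 (mod 4), so (5/5365) = +(5365/5).
Reduce top mod 5: now compute (0/5).
Top reduces to 0: gcd > 1, so the symbol is 0.

0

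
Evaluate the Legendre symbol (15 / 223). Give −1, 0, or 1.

Euler's criterion: (15/223) ≡ 15^111 (mod 223).
15^2 ≡ 2 (mod 223)
15^4 ≡ 4 (mod 223)
15^8 ≡ 16 (mod 223)
15^16 ≡ 33 (mod 223)
15^32 ≡ 197 (mod 223)
15^64 ≡ 7 (mod 223)
15^111 = 15^(64+32+8+4+2+1) ≡ 1 (mod 223).
Result is 1, so (15/223) = 1.

1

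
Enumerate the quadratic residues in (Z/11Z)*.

1, 3, 4, 5, 9

Square k = 1,…,5 (k and 11−k give the same square):
1²=1, 2²=4, 3²=9, 4²≡5, 5²≡3 (mod 11).
So the quadratic residues mod 11 are {1, 3, 4, 5, 9}.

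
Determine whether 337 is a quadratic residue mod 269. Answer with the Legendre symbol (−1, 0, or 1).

First reduce: 337 ≡ 68 (mod 269).
Pull out 2^2: since 269 ≡ 5 (mod 8), (2/269) = -1, so (2/269)^2 = +1.
Reciprocity: 17 ≡ 1 and 269 ≡ 1 (mod 4), so (17/269) = +(269/17).
Reduce top mod 17: now compute (14/17).
Pull out 2: since 17 ≡ 1 (mod 8), (2/17) = +1.
Reciprocity: 7 ≡ 3 and 17 ≡ 1 (mod 4), so (7/17) = +(17/7).
Reduce top mod 7: now compute (3/7).
Reciprocity: 3 ≡ 3 and 7 ≡ 3 (mod 4), so (3/7) = −(7/3).
Reduce top mod 3: now compute (1/3).
Reached (1/3) = 1. Collecting the sign flips along the way, the symbol is -1.

-1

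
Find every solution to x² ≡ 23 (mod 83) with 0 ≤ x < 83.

40, 43

Since 83 ≡ 3 (mod 4), a square root of 23 is 23^((83+1)/4) = 23^21 mod 83.
Repeated squaring: 23^2≡31, 23^4≡48, 23^8≡63, 23^16≡68 (mod 83).
23^21 = 23^(16+4+1) ≡ 40 (mod 83).
Check: 40² = 1600 ≡ 23 (mod 83). The two roots are 40 and 43.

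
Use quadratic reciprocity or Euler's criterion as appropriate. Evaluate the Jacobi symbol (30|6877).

Pull out 2: since 6877 ≡ 5 (mod 8), (2/6877) = -1.
Reciprocity: 15 ≡ 3 and 6877 ≡ 1 (mod 4), so (15/6877) = +(6877/15).
Reduce top mod 15: now compute (7/15).
Reciprocity: 7 ≡ 3 and 15 ≡ 3 (mod 4), so (7/15) = −(15/7).
Reduce top mod 7: now compute (1/7).
Reached (1/7) = 1. Collecting the sign flips along the way, the symbol is +1.

1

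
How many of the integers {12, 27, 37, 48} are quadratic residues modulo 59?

3

(12/59) = +1 → QR.
(27/59) = +1 → QR.
(37/59) = -1 → non-residue.
(48/59) = +1 → QR.
Total quadratic residues among the 4: 3.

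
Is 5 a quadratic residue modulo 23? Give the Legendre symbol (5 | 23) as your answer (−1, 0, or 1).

-1

Euler's criterion: (5/23) ≡ 5^11 (mod 23).
5^2 ≡ 2 (mod 23)
5^4 ≡ 4 (mod 23)
5^8 ≡ 16 (mod 23)
5^11 = 5^(8+2+1) ≡ 22 (mod 23).
Result is 22 ≡ −1, so (5/23) = −1.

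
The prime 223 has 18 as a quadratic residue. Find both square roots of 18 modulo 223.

Since 223 ≡ 3 (mod 4), a square root of 18 is 18^((223+1)/4) = 18^56 mod 223.
Repeated squaring: 18^2≡101, 18^4≡166, 18^8≡127, 18^16≡73, 18^32≡200 (mod 223).
18^56 = 18^(32+16+8) ≡ 178 (mod 223).
Check: 178² = 31684 ≡ 18 (mod 223). The two roots are 45 and 178.

45, 178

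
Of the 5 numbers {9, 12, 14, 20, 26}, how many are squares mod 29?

2

(9/29) = +1 → QR.
(12/29) = -1 → non-residue.
(14/29) = -1 → non-residue.
(20/29) = +1 → QR.
(26/29) = -1 → non-residue.
Total quadratic residues among the 5: 2.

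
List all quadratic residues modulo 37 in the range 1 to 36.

Square k = 1,…,18 (k and 37−k give the same square):
1²=1, 2²=4, 3²=9, 4²=16, 5²=25, 6²=36, 7²≡12, 8²≡27, 9²≡7, 10²≡26, 11²≡10, 12²≡33, 13²≡21, 14²≡11, 15²≡3, 16²≡34, 17²≡30, 18²≡28 (mod 37).
So the quadratic residues mod 37 are {1, 3, 4, 7, 9, 10, 11, 12, 16, 21, 25, 26, 27, 28, 30, 33, 34, 36}.

1 3 4 7 9 10 11 12 16 21 25 26 27 28 30 33 34 36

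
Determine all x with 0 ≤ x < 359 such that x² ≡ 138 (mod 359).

79, 280

Since 359 ≡ 3 (mod 4), a square root of 138 is 138^((359+1)/4) = 138^90 mod 359.
Repeated squaring: 138^2≡17, 138^4≡289, 138^8≡233, 138^16≡80, 138^32≡297, 138^64≡254 (mod 359).
138^90 = 138^(64+16+8+2) ≡ 79 (mod 359).
Check: 79² = 6241 ≡ 138 (mod 359). The two roots are 79 and 280.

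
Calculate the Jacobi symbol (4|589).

Pull out 2^2: since 589 ≡ 5 (mod 8), (2/589) = -1, so (2/589)^2 = +1.
Reached (1/589) = 1. Collecting the sign flips along the way, the symbol is +1.

1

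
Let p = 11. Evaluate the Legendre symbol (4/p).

1

Euler's criterion: (4/11) ≡ 4^5 (mod 11).
4^2 ≡ 5 (mod 11)
4^4 ≡ 3 (mod 11)
4^5 = 4^(4+1) ≡ 1 (mod 11).
Result is 1, so (4/11) = 1.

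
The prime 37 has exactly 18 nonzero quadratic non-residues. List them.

2, 5, 6, 8, 13, 14, 15, 17, 18, 19, 20, 22, 23, 24, 29, 31, 32, 35

Square k = 1,…,18 (k and 37−k give the same square):
1²=1, 2²=4, 3²=9, 4²=16, 5²=25, 6²=36, 7²≡12, 8²≡27, 9²≡7, 10²≡26, 11²≡10, 12²≡33, 13²≡21, 14²≡11, 15²≡3, 16²≡34, 17²≡30, 18²≡28 (mod 37).
The residues are {1, 3, 4, 7, 9, 10, 11, 12, 16, 21, 25, 26, 27, 28, 30, 33, 34, 36}; the non-residues are the remaining 18 nonzero classes.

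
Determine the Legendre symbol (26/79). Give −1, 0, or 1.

1

Euler's criterion: (26/79) ≡ 26^39 (mod 79).
26^2 ≡ 44 (mod 79)
26^4 ≡ 40 (mod 79)
26^8 ≡ 20 (mod 79)
26^16 ≡ 5 (mod 79)
26^32 ≡ 25 (mod 79)
26^39 = 26^(32+4+2+1) ≡ 1 (mod 79).
Result is 1, so (26/79) = 1.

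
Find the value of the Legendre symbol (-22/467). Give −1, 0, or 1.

First reduce: -22 ≡ 445 (mod 467).
Reciprocity: 445 ≡ 1 and 467 ≡ 3 (mod 4), so (445/467) = +(467/445).
Reduce top mod 445: now compute (22/445).
Pull out 2: since 445 ≡ 5 (mod 8), (2/445) = -1.
Reciprocity: 11 ≡ 3 and 445 ≡ 1 (mod 4), so (11/445) = +(445/11).
Reduce top mod 11: now compute (5/11).
Reciprocity: 5 ≡ 1 and 11 ≡ 3 (mod 4), so (5/11) = +(11/5).
Reduce top mod 5: now compute (1/5).
Reached (1/5) = 1. Collecting the sign flips along the way, the symbol is -1.

-1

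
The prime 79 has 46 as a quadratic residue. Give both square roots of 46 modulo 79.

Since 79 ≡ 3 (mod 4), a square root of 46 is 46^((79+1)/4) = 46^20 mod 79.
Repeated squaring: 46^2≡62, 46^4≡52, 46^8≡18, 46^16≡8 (mod 79).
46^20 = 46^(16+4) ≡ 21 (mod 79).
Check: 21² = 441 ≡ 46 (mod 79). The two roots are 21 and 58.

21, 58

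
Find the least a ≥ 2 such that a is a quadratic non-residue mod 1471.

3

(2/1471) = +1, so 2 is a residue.
(3/1471) = −1, so 3 is the smallest positive non-residue mod 1471.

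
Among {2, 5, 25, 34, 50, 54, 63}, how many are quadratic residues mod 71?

(2/71) = +1 → QR.
(5/71) = +1 → QR.
(25/71) = +1 → QR.
(34/71) = -1 → non-residue.
(50/71) = +1 → QR.
(54/71) = +1 → QR.
(63/71) = -1 → non-residue.
Total quadratic residues among the 7: 5.

5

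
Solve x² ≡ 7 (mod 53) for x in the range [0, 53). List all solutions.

53 ≡ 1 (mod 4), so we find a root by search.
Trying successive values, 22² = 484 ≡ 7 (mod 53). The other root is 53 − 22 = 31.

22, 31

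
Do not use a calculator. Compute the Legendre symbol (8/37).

-1

Pull out 2^3: since 37 ≡ 5 (mod 8), (2/37) = -1, so (2/37)^3 = -1.
Reached (1/37) = 1. Collecting the sign flips along the way, the symbol is -1.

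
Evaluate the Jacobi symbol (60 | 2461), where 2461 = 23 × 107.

Pull out 2^2: since 2461 ≡ 5 (mod 8), (2/2461) = -1, so (2/2461)^2 = +1.
Reciprocity: 15 ≡ 3 and 2461 ≡ 1 (mod 4), so (15/2461) = +(2461/15).
Reduce top mod 15: now compute (1/15).
Reached (1/15) = 1. Collecting the sign flips along the way, the symbol is +1.

1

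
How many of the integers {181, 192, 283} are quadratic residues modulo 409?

1

(181/409) = -1 → non-residue.
(192/409) = +1 → QR.
(283/409) = -1 → non-residue.
Total quadratic residues among the 3: 1.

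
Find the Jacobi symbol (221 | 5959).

Reciprocity: 221 ≡ 1 and 5959 ≡ 3 (mod 4), so (221/5959) = +(5959/221).
Reduce top mod 221: now compute (213/221).
Reciprocity: 213 ≡ 1 and 221 ≡ 1 (mod 4), so (213/221) = +(221/213).
Reduce top mod 213: now compute (8/213).
Pull out 2^3: since 213 ≡ 5 (mod 8), (2/213) = -1, so (2/213)^3 = -1.
Reached (1/213) = 1. Collecting the sign flips along the way, the symbol is -1.

-1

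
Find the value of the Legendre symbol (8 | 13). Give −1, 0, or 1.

Pull out 2^3: since 13 ≡ 5 (mod 8), (2/13) = -1, so (2/13)^3 = -1.
Reached (1/13) = 1. Collecting the sign flips along the way, the symbol is -1.

-1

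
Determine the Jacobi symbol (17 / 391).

0

Reciprocity: 17 ≡ 1 and 391 ≡ 3 (mod 4), so (17/391) = +(391/17).
Reduce top mod 17: now compute (0/17).
Top reduces to 0: gcd > 1, so the symbol is 0.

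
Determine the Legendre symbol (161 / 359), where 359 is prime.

-1

Reciprocity: 161 ≡ 1 and 359 ≡ 3 (mod 4), so (161/359) = +(359/161).
Reduce top mod 161: now compute (37/161).
Reciprocity: 37 ≡ 1 and 161 ≡ 1 (mod 4), so (37/161) = +(161/37).
Reduce top mod 37: now compute (13/37).
Reciprocity: 13 ≡ 1 and 37 ≡ 1 (mod 4), so (13/37) = +(37/13).
Reduce top mod 13: now compute (11/13).
Reciprocity: 11 ≡ 3 and 13 ≡ 1 (mod 4), so (11/13) = +(13/11).
Reduce top mod 11: now compute (2/11).
Pull out 2: since 11 ≡ 3 (mod 8), (2/11) = -1.
Reached (1/11) = 1. Collecting the sign flips along the way, the symbol is -1.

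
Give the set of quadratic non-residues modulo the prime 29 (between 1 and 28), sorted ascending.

Square k = 1,…,14 (k and 29−k give the same square):
1²=1, 2²=4, 3²=9, 4²=16, 5²=25, 6²≡7, 7²≡20, 8²≡6, 9²≡23, 10²≡13, 11²≡5, 12²≡28, 13²≡24, 14²≡22 (mod 29).
The residues are {1, 4, 5, 6, 7, 9, 13, 16, 20, 22, 23, 24, 25, 28}; the non-residues are the remaining 14 nonzero classes.

2,3,8,10,11,12,14,15,17,18,19,21,26,27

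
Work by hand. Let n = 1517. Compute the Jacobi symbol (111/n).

Reciprocity: 111 ≡ 3 and 1517 ≡ 1 (mod 4), so (111/1517) = +(1517/111).
Reduce top mod 111: now compute (74/111).
Pull out 2: since 111 ≡ 7 (mod 8), (2/111) = +1.
Reciprocity: 37 ≡ 1 and 111 ≡ 3 (mod 4), so (37/111) = +(111/37).
Reduce top mod 37: now compute (0/37).
Top reduces to 0: gcd > 1, so the symbol is 0.

0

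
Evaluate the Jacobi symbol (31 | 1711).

Reciprocity: 31 ≡ 3 and 1711 ≡ 3 (mod 4), so (31/1711) = −(1711/31).
Reduce top mod 31: now compute (6/31).
Pull out 2: since 31 ≡ 7 (mod 8), (2/31) = +1.
Reciprocity: 3 ≡ 3 and 31 ≡ 3 (mod 4), so (3/31) = −(31/3).
Reduce top mod 3: now compute (1/3).
Reached (1/3) = 1. Collecting the sign flips along the way, the symbol is +1.

1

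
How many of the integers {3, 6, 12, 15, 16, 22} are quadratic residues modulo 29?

3

(3/29) = -1 → non-residue.
(6/29) = +1 → QR.
(12/29) = -1 → non-residue.
(15/29) = -1 → non-residue.
(16/29) = +1 → QR.
(22/29) = +1 → QR.
Total quadratic residues among the 6: 3.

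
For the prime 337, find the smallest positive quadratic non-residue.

(2/337) = +1, so 2 is a residue.
(3/337) = +1, so 3 is a residue.
(4/337) = +1, so 4 is a residue.
(5/337) = −1, so 5 is the smallest positive non-residue mod 337.

5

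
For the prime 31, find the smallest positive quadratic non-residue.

3

(2/31) = +1, so 2 is a residue.
(3/31) = −1, so 3 is the smallest positive non-residue mod 31.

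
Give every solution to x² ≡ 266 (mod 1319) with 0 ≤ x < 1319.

116, 1203

Since 1319 ≡ 3 (mod 4), a square root of 266 is 266^((1319+1)/4) = 266^330 mod 1319.
Repeated squaring: 266^2≡849, 266^4≡627, 266^8≡67, 266^16≡532, 266^32≡758, 266^64≡799, 266^128≡5, 266^256≡25 (mod 1319).
266^330 = 266^(256+64+8+2) ≡ 1203 (mod 1319).
Check: 1203² = 1447209 ≡ 266 (mod 1319). The two roots are 116 and 1203.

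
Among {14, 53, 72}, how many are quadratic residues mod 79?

(14/79) = -1 → non-residue.
(53/79) = -1 → non-residue.
(72/79) = +1 → QR.
Total quadratic residues among the 3: 1.

1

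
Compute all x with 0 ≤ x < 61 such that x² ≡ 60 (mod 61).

11, 50

61 ≡ 1 (mod 4), so we find a root by search.
Trying successive values, 11² = 121 ≡ 60 (mod 61). The other root is 61 − 11 = 50.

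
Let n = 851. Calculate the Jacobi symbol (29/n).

Reciprocity: 29 ≡ 1 and 851 ≡ 3 (mod 4), so (29/851) = +(851/29).
Reduce top mod 29: now compute (10/29).
Pull out 2: since 29 ≡ 5 (mod 8), (2/29) = -1.
Reciprocity: 5 ≡ 1 and 29 ≡ 1 (mod 4), so (5/29) = +(29/5).
Reduce top mod 5: now compute (4/5).
Pull out 2^2: since 5 ≡ 5 (mod 8), (2/5) = -1, so (2/5)^2 = +1.
Reached (1/5) = 1. Collecting the sign flips along the way, the symbol is -1.

-1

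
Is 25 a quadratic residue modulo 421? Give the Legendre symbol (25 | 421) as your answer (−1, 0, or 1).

1

Reciprocity: 25 ≡ 1 and 421 ≡ 1 (mod 4), so (25/421) = +(421/25).
Reduce top mod 25: now compute (21/25).
Reciprocity: 21 ≡ 1 and 25 ≡ 1 (mod 4), so (21/25) = +(25/21).
Reduce top mod 21: now compute (4/21).
Pull out 2^2: since 21 ≡ 5 (mod 8), (2/21) = -1, so (2/21)^2 = +1.
Reached (1/21) = 1. Collecting the sign flips along the way, the symbol is +1.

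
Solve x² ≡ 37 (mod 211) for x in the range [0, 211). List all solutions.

44, 167

Since 211 ≡ 3 (mod 4), a square root of 37 is 37^((211+1)/4) = 37^53 mod 211.
Repeated squaring: 37^2≡103, 37^4≡59, 37^8≡105, 37^16≡53, 37^32≡66 (mod 211).
37^53 = 37^(32+16+4+1) ≡ 44 (mod 211).
Check: 44² = 1936 ≡ 37 (mod 211). The two roots are 44 and 167.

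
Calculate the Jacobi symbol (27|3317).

-1

Reciprocity: 27 ≡ 3 and 3317 ≡ 1 (mod 4), so (27/3317) = +(3317/27).
Reduce top mod 27: now compute (23/27).
Reciprocity: 23 ≡ 3 and 27 ≡ 3 (mod 4), so (23/27) = −(27/23).
Reduce top mod 23: now compute (4/23).
Pull out 2^2: since 23 ≡ 7 (mod 8), (2/23) = +1, so (2/23)^2 = +1.
Reached (1/23) = 1. Collecting the sign flips along the way, the symbol is -1.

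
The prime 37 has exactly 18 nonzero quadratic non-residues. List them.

2,5,6,8,13,14,15,17,18,19,20,22,23,24,29,31,32,35

Square k = 1,…,18 (k and 37−k give the same square):
1²=1, 2²=4, 3²=9, 4²=16, 5²=25, 6²=36, 7²≡12, 8²≡27, 9²≡7, 10²≡26, 11²≡10, 12²≡33, 13²≡21, 14²≡11, 15²≡3, 16²≡34, 17²≡30, 18²≡28 (mod 37).
The residues are {1, 3, 4, 7, 9, 10, 11, 12, 16, 21, 25, 26, 27, 28, 30, 33, 34, 36}; the non-residues are the remaining 18 nonzero classes.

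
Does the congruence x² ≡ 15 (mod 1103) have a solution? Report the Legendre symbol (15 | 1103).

Reciprocity: 15 ≡ 3 and 1103 ≡ 3 (mod 4), so (15/1103) = −(1103/15).
Reduce top mod 15: now compute (8/15).
Pull out 2^3: since 15 ≡ 7 (mod 8), (2/15) = +1, so (2/15)^3 = +1.
Reached (1/15) = 1. Collecting the sign flips along the way, the symbol is -1.

-1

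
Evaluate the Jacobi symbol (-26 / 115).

-1

First reduce: -26 ≡ 89 (mod 115).
Reciprocity: 89 ≡ 1 and 115 ≡ 3 (mod 4), so (89/115) = +(115/89).
Reduce top mod 89: now compute (26/89).
Pull out 2: since 89 ≡ 1 (mod 8), (2/89) = +1.
Reciprocity: 13 ≡ 1 and 89 ≡ 1 (mod 4), so (13/89) = +(89/13).
Reduce top mod 13: now compute (11/13).
Reciprocity: 11 ≡ 3 and 13 ≡ 1 (mod 4), so (11/13) = +(13/11).
Reduce top mod 11: now compute (2/11).
Pull out 2: since 11 ≡ 3 (mod 8), (2/11) = -1.
Reached (1/11) = 1. Collecting the sign flips along the way, the symbol is -1.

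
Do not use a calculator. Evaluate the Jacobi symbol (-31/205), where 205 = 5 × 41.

1

First reduce: -31 ≡ 174 (mod 205).
Pull out 2: since 205 ≡ 5 (mod 8), (2/205) = -1.
Reciprocity: 87 ≡ 3 and 205 ≡ 1 (mod 4), so (87/205) = +(205/87).
Reduce top mod 87: now compute (31/87).
Reciprocity: 31 ≡ 3 and 87 ≡ 3 (mod 4), so (31/87) = −(87/31).
Reduce top mod 31: now compute (25/31).
Reciprocity: 25 ≡ 1 and 31 ≡ 3 (mod 4), so (25/31) = +(31/25).
Reduce top mod 25: now compute (6/25).
Pull out 2: since 25 ≡ 1 (mod 8), (2/25) = +1.
Reciprocity: 3 ≡ 3 and 25 ≡ 1 (mod 4), so (3/25) = +(25/3).
Reduce top mod 3: now compute (1/3).
Reached (1/3) = 1. Collecting the sign flips along the way, the symbol is +1.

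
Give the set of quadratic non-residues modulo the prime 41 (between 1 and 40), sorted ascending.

Square k = 1,…,20 (k and 41−k give the same square):
1²=1, 2²=4, 3²=9, 4²=16, 5²=25, 6²=36, 7²≡8, 8²≡23, 9²≡40, 10²≡18, 11²≡39, 12²≡21, 13²≡5, 14²≡32, 15²≡20, 16²≡10, 17²≡2, 18²≡37, 19²≡33, 20²≡31 (mod 41).
The residues are {1, 2, 4, 5, 8, 9, 10, 16, 18, 20, 21, 23, 25, 31, 32, 33, 36, 37, 39, 40}; the non-residues are the remaining 20 nonzero classes.

3,6,7,11,12,13,14,15,17,19,22,24,26,27,28,29,30,34,35,38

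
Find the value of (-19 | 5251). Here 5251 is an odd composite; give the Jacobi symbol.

First reduce: -19 ≡ 5232 (mod 5251).
Pull out 2^4: since 5251 ≡ 3 (mod 8), (2/5251) = -1, so (2/5251)^4 = +1.
Reciprocity: 327 ≡ 3 and 5251 ≡ 3 (mod 4), so (327/5251) = −(5251/327).
Reduce top mod 327: now compute (19/327).
Reciprocity: 19 ≡ 3 and 327 ≡ 3 (mod 4), so (19/327) = −(327/19).
Reduce top mod 19: now compute (4/19).
Pull out 2^2: since 19 ≡ 3 (mod 8), (2/19) = -1, so (2/19)^2 = +1.
Reached (1/19) = 1. Collecting the sign flips along the way, the symbol is +1.

1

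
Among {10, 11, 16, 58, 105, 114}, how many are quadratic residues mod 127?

2

(10/127) = -1 → non-residue.
(11/127) = +1 → QR.
(16/127) = +1 → QR.
(58/127) = -1 → non-residue.
(105/127) = -1 → non-residue.
(114/127) = -1 → non-residue.
Total quadratic residues among the 6: 2.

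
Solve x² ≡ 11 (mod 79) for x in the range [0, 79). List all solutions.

13, 66

Since 79 ≡ 3 (mod 4), a square root of 11 is 11^((79+1)/4) = 11^20 mod 79.
Repeated squaring: 11^2≡42, 11^4≡26, 11^8≡44, 11^16≡40 (mod 79).
11^20 = 11^(16+4) ≡ 13 (mod 79).
Check: 13² = 169 ≡ 11 (mod 79). The two roots are 13 and 66.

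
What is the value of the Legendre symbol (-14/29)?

-1

Euler's criterion: (-14/29) ≡ 15^14 (mod 29).
15^2 ≡ 22 (mod 29)
15^4 ≡ 20 (mod 29)
15^8 ≡ 23 (mod 29)
15^14 = 15^(8+4+2) ≡ 28 (mod 29).
Result is 28 ≡ −1, so (-14/29) = −1.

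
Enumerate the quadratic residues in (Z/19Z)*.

Square k = 1,…,9 (k and 19−k give the same square):
1²=1, 2²=4, 3²=9, 4²=16, 5²≡6, 6²≡17, 7²≡11, 8²≡7, 9²≡5 (mod 19).
So the quadratic residues mod 19 are {1, 4, 5, 6, 7, 9, 11, 16, 17}.

1, 4, 5, 6, 7, 9, 11, 16, 17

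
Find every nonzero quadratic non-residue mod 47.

Square k = 1,…,23 (k and 47−k give the same square):
1²=1, 2²=4, 3²=9, 4²=16, 5²=25, 6²=36, 7²≡2, 8²≡17, 9²≡34, 10²≡6, 11²≡27, 12²≡3, 13²≡28, 14²≡8, 15²≡37, 16²≡21, 17²≡7, 18²≡42, 19²≡32, 20²≡24, 21²≡18, 22²≡14, 23²≡12 (mod 47).
The residues are {1, 2, 3, 4, 6, 7, 8, 9, 12, 14, 16, 17, 18, 21, 24, 25, 27, 28, 32, 34, 36, 37, 42}; the non-residues are the remaining 23 nonzero classes.

5, 10, 11, 13, 15, 19, 20, 22, 23, 26, 29, 30, 31, 33, 35, 38, 39, 40, 41, 43, 44, 45, 46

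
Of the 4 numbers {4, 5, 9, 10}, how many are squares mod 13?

3

(4/13) = +1 → QR.
(5/13) = -1 → non-residue.
(9/13) = +1 → QR.
(10/13) = +1 → QR.
Total quadratic residues among the 4: 3.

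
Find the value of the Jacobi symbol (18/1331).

Pull out 2: since 1331 ≡ 3 (mod 8), (2/1331) = -1.
Reciprocity: 9 ≡ 1 and 1331 ≡ 3 (mod 4), so (9/1331) = +(1331/9).
Reduce top mod 9: now compute (8/9).
Pull out 2^3: since 9 ≡ 1 (mod 8), (2/9) = +1, so (2/9)^3 = +1.
Reached (1/9) = 1. Collecting the sign flips along the way, the symbol is -1.

-1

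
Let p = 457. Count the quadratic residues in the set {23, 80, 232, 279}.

(23/457) = -1 → non-residue.
(80/457) = -1 → non-residue.
(232/457) = +1 → QR.
(279/457) = -1 → non-residue.
Total quadratic residues among the 4: 1.

1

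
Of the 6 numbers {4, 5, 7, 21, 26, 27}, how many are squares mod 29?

3

(4/29) = +1 → QR.
(5/29) = +1 → QR.
(7/29) = +1 → QR.
(21/29) = -1 → non-residue.
(26/29) = -1 → non-residue.
(27/29) = -1 → non-residue.
Total quadratic residues among the 6: 3.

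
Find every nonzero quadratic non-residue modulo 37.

Square k = 1,…,18 (k and 37−k give the same square):
1²=1, 2²=4, 3²=9, 4²=16, 5²=25, 6²=36, 7²≡12, 8²≡27, 9²≡7, 10²≡26, 11²≡10, 12²≡33, 13²≡21, 14²≡11, 15²≡3, 16²≡34, 17²≡30, 18²≡28 (mod 37).
The residues are {1, 3, 4, 7, 9, 10, 11, 12, 16, 21, 25, 26, 27, 28, 30, 33, 34, 36}; the non-residues are the remaining 18 nonzero classes.

2,5,6,8,13,14,15,17,18,19,20,22,23,24,29,31,32,35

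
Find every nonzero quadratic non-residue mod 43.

2, 3, 5, 7, 8, 12, 18, 19, 20, 22, 26, 27, 28, 29, 30, 32, 33, 34, 37, 39, 42

Square k = 1,…,21 (k and 43−k give the same square):
1²=1, 2²=4, 3²=9, 4²=16, 5²=25, 6²=36, 7²≡6, 8²≡21, 9²≡38, 10²≡14, 11²≡35, 12²≡15, 13²≡40, 14²≡24, 15²≡10, 16²≡41, 17²≡31, 18²≡23, 19²≡17, 20²≡13, 21²≡11 (mod 43).
The residues are {1, 4, 6, 9, 10, 11, 13, 14, 15, 16, 17, 21, 23, 24, 25, 31, 35, 36, 38, 40, 41}; the non-residues are the remaining 21 nonzero classes.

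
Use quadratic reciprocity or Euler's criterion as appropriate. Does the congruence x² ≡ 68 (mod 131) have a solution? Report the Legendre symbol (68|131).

-1

Pull out 2^2: since 131 ≡ 3 (mod 8), (2/131) = -1, so (2/131)^2 = +1.
Reciprocity: 17 ≡ 1 and 131 ≡ 3 (mod 4), so (17/131) = +(131/17).
Reduce top mod 17: now compute (12/17).
Pull out 2^2: since 17 ≡ 1 (mod 8), (2/17) = +1, so (2/17)^2 = +1.
Reciprocity: 3 ≡ 3 and 17 ≡ 1 (mod 4), so (3/17) = +(17/3).
Reduce top mod 3: now compute (2/3).
Pull out 2: since 3 ≡ 3 (mod 8), (2/3) = -1.
Reached (1/3) = 1. Collecting the sign flips along the way, the symbol is -1.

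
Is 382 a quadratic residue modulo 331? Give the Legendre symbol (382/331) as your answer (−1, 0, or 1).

-1

First reduce: 382 ≡ 51 (mod 331).
Reciprocity: 51 ≡ 3 and 331 ≡ 3 (mod 4), so (51/331) = −(331/51).
Reduce top mod 51: now compute (25/51).
Reciprocity: 25 ≡ 1 and 51 ≡ 3 (mod 4), so (25/51) = +(51/25).
Reduce top mod 25: now compute (1/25).
Reached (1/25) = 1. Collecting the sign flips along the way, the symbol is -1.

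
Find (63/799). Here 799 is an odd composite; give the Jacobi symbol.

Reciprocity: 63 ≡ 3 and 799 ≡ 3 (mod 4), so (63/799) = −(799/63).
Reduce top mod 63: now compute (43/63).
Reciprocity: 43 ≡ 3 and 63 ≡ 3 (mod 4), so (43/63) = −(63/43).
Reduce top mod 43: now compute (20/43).
Pull out 2^2: since 43 ≡ 3 (mod 8), (2/43) = -1, so (2/43)^2 = +1.
Reciprocity: 5 ≡ 1 and 43 ≡ 3 (mod 4), so (5/43) = +(43/5).
Reduce top mod 5: now compute (3/5).
Reciprocity: 3 ≡ 3 and 5 ≡ 1 (mod 4), so (3/5) = +(5/3).
Reduce top mod 3: now compute (2/3).
Pull out 2: since 3 ≡ 3 (mod 8), (2/3) = -1.
Reached (1/3) = 1. Collecting the sign flips along the way, the symbol is -1.

-1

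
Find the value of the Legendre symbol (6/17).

Euler's criterion: (6/17) ≡ 6^8 (mod 17).
6^2 ≡ 2 (mod 17)
6^4 ≡ 4 (mod 17)
6^8 ≡ 16 (mod 17)
6^8 = 6^(8) ≡ 16 (mod 17).
Result is 16 ≡ −1, so (6/17) = −1.

-1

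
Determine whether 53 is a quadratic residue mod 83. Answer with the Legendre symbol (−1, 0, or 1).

Reciprocity: 53 ≡ 1 and 83 ≡ 3 (mod 4), so (53/83) = +(83/53).
Reduce top mod 53: now compute (30/53).
Pull out 2: since 53 ≡ 5 (mod 8), (2/53) = -1.
Reciprocity: 15 ≡ 3 and 53 ≡ 1 (mod 4), so (15/53) = +(53/15).
Reduce top mod 15: now compute (8/15).
Pull out 2^3: since 15 ≡ 7 (mod 8), (2/15) = +1, so (2/15)^3 = +1.
Reached (1/15) = 1. Collecting the sign flips along the way, the symbol is -1.

-1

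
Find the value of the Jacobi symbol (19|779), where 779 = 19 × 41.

Reciprocity: 19 ≡ 3 and 779 ≡ 3 (mod 4), so (19/779) = −(779/19).
Reduce top mod 19: now compute (0/19).
Top reduces to 0: gcd > 1, so the symbol is 0.

0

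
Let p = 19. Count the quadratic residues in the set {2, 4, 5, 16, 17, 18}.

(2/19) = -1 → non-residue.
(4/19) = +1 → QR.
(5/19) = +1 → QR.
(16/19) = +1 → QR.
(17/19) = +1 → QR.
(18/19) = -1 → non-residue.
Total quadratic residues among the 6: 4.

4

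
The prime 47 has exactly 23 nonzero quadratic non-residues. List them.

Square k = 1,…,23 (k and 47−k give the same square):
1²=1, 2²=4, 3²=9, 4²=16, 5²=25, 6²=36, 7²≡2, 8²≡17, 9²≡34, 10²≡6, 11²≡27, 12²≡3, 13²≡28, 14²≡8, 15²≡37, 16²≡21, 17²≡7, 18²≡42, 19²≡32, 20²≡24, 21²≡18, 22²≡14, 23²≡12 (mod 47).
The residues are {1, 2, 3, 4, 6, 7, 8, 9, 12, 14, 16, 17, 18, 21, 24, 25, 27, 28, 32, 34, 36, 37, 42}; the non-residues are the remaining 23 nonzero classes.

5 10 11 13 15 19 20 22 23 26 29 30 31 33 35 38 39 40 41 43 44 45 46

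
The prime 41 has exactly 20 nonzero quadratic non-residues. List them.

3, 6, 7, 11, 12, 13, 14, 15, 17, 19, 22, 24, 26, 27, 28, 29, 30, 34, 35, 38

Square k = 1,…,20 (k and 41−k give the same square):
1²=1, 2²=4, 3²=9, 4²=16, 5²=25, 6²=36, 7²≡8, 8²≡23, 9²≡40, 10²≡18, 11²≡39, 12²≡21, 13²≡5, 14²≡32, 15²≡20, 16²≡10, 17²≡2, 18²≡37, 19²≡33, 20²≡31 (mod 41).
The residues are {1, 2, 4, 5, 8, 9, 10, 16, 18, 20, 21, 23, 25, 31, 32, 33, 36, 37, 39, 40}; the non-residues are the remaining 20 nonzero classes.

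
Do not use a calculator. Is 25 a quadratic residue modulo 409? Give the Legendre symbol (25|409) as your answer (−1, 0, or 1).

1

Reciprocity: 25 ≡ 1 and 409 ≡ 1 (mod 4), so (25/409) = +(409/25).
Reduce top mod 25: now compute (9/25).
Reciprocity: 9 ≡ 1 and 25 ≡ 1 (mod 4), so (9/25) = +(25/9).
Reduce top mod 9: now compute (7/9).
Reciprocity: 7 ≡ 3 and 9 ≡ 1 (mod 4), so (7/9) = +(9/7).
Reduce top mod 7: now compute (2/7).
Pull out 2: since 7 ≡ 7 (mod 8), (2/7) = +1.
Reached (1/7) = 1. Collecting the sign flips along the way, the symbol is +1.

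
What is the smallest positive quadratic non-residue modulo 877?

(2/877) = −1, so 2 is the smallest positive non-residue mod 877.

2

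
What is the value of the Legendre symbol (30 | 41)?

Pull out 2: since 41 ≡ 1 (mod 8), (2/41) = +1.
Reciprocity: 15 ≡ 3 and 41 ≡ 1 (mod 4), so (15/41) = +(41/15).
Reduce top mod 15: now compute (11/15).
Reciprocity: 11 ≡ 3 and 15 ≡ 3 (mod 4), so (11/15) = −(15/11).
Reduce top mod 11: now compute (4/11).
Pull out 2^2: since 11 ≡ 3 (mod 8), (2/11) = -1, so (2/11)^2 = +1.
Reached (1/11) = 1. Collecting the sign flips along the way, the symbol is -1.

-1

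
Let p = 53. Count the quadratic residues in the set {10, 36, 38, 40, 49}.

(10/53) = +1 → QR.
(36/53) = +1 → QR.
(38/53) = +1 → QR.
(40/53) = +1 → QR.
(49/53) = +1 → QR.
Total quadratic residues among the 5: 5.

5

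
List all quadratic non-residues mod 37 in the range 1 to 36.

Square k = 1,…,18 (k and 37−k give the same square):
1²=1, 2²=4, 3²=9, 4²=16, 5²=25, 6²=36, 7²≡12, 8²≡27, 9²≡7, 10²≡26, 11²≡10, 12²≡33, 13²≡21, 14²≡11, 15²≡3, 16²≡34, 17²≡30, 18²≡28 (mod 37).
The residues are {1, 3, 4, 7, 9, 10, 11, 12, 16, 21, 25, 26, 27, 28, 30, 33, 34, 36}; the non-residues are the remaining 18 nonzero classes.

2, 5, 6, 8, 13, 14, 15, 17, 18, 19, 20, 22, 23, 24, 29, 31, 32, 35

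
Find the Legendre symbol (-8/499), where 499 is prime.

1

Euler's criterion: (-8/499) ≡ 491^249 (mod 499).
491^2 ≡ 64 (mod 499)
491^4 ≡ 104 (mod 499)
491^8 ≡ 337 (mod 499)
491^16 ≡ 296 (mod 499)
491^32 ≡ 291 (mod 499)
491^64 ≡ 350 (mod 499)
491^128 ≡ 245 (mod 499)
491^249 = 491^(128+64+32+16+8+1) ≡ 1 (mod 499).
Result is 1, so (-8/499) = 1.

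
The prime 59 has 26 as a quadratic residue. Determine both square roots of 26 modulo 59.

Since 59 ≡ 3 (mod 4), a square root of 26 is 26^((59+1)/4) = 26^15 mod 59.
Repeated squaring: 26^2≡27, 26^4≡21, 26^8≡28 (mod 59).
26^15 = 26^(8+4+2+1) ≡ 12 (mod 59).
Check: 12² = 144 ≡ 26 (mod 59). The two roots are 12 and 47.

12, 47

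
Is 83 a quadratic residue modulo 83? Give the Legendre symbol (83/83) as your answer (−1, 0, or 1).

First reduce: 83 ≡ 0 (mod 83).
Top reduces to 0: gcd > 1, so the symbol is 0.

0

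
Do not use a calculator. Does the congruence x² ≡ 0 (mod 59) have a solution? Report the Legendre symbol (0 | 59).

Top reduces to 0: gcd > 1, so the symbol is 0.

0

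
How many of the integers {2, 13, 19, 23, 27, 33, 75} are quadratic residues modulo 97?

4

(2/97) = +1 → QR.
(13/97) = -1 → non-residue.
(19/97) = -1 → non-residue.
(23/97) = -1 → non-residue.
(27/97) = +1 → QR.
(33/97) = +1 → QR.
(75/97) = +1 → QR.
Total quadratic residues among the 7: 4.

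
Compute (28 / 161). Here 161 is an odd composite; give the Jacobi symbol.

Pull out 2^2: since 161 ≡ 1 (mod 8), (2/161) = +1, so (2/161)^2 = +1.
Reciprocity: 7 ≡ 3 and 161 ≡ 1 (mod 4), so (7/161) = +(161/7).
Reduce top mod 7: now compute (0/7).
Top reduces to 0: gcd > 1, so the symbol is 0.

0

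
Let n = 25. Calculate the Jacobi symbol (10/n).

Pull out 2: since 25 ≡ 1 (mod 8), (2/25) = +1.
Reciprocity: 5 ≡ 1 and 25 ≡ 1 (mod 4), so (5/25) = +(25/5).
Reduce top mod 5: now compute (0/5).
Top reduces to 0: gcd > 1, so the symbol is 0.

0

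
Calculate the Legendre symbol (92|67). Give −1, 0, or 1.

1

Euler's criterion: (92/67) ≡ 25^33 (mod 67).
25^2 ≡ 22 (mod 67)
25^4 ≡ 15 (mod 67)
25^8 ≡ 24 (mod 67)
25^16 ≡ 40 (mod 67)
25^32 ≡ 59 (mod 67)
25^33 = 25^(32+1) ≡ 1 (mod 67).
Result is 1, so (92/67) = 1.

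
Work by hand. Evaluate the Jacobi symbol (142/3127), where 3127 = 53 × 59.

Pull out 2: since 3127 ≡ 7 (mod 8), (2/3127) = +1.
Reciprocity: 71 ≡ 3 and 3127 ≡ 3 (mod 4), so (71/3127) = −(3127/71).
Reduce top mod 71: now compute (3/71).
Reciprocity: 3 ≡ 3 and 71 ≡ 3 (mod 4), so (3/71) = −(71/3).
Reduce top mod 3: now compute (2/3).
Pull out 2: since 3 ≡ 3 (mod 8), (2/3) = -1.
Reached (1/3) = 1. Collecting the sign flips along the way, the symbol is -1.

-1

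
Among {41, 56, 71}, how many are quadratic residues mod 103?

(41/103) = +1 → QR.
(56/103) = +1 → QR.
(71/103) = -1 → non-residue.
Total quadratic residues among the 3: 2.

2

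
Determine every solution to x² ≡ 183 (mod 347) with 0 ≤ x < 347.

71, 276

Since 347 ≡ 3 (mod 4), a square root of 183 is 183^((347+1)/4) = 183^87 mod 347.
Repeated squaring: 183^2≡177, 183^4≡99, 183^8≡85, 183^16≡285, 183^32≡27, 183^64≡35 (mod 347).
183^87 = 183^(64+16+4+2+1) ≡ 71 (mod 347).
Check: 71² = 5041 ≡ 183 (mod 347). The two roots are 71 and 276.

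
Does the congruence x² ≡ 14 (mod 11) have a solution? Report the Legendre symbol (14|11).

Euler's criterion: (14/11) ≡ 3^5 (mod 11).
3^2 ≡ 9 (mod 11)
3^4 ≡ 4 (mod 11)
3^5 = 3^(4+1) ≡ 1 (mod 11).
Result is 1, so (14/11) = 1.

1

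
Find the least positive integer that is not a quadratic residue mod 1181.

(2/1181) = −1, so 2 is the smallest positive non-residue mod 1181.

2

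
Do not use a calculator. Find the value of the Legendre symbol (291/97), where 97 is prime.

First reduce: 291 ≡ 0 (mod 97).
Top reduces to 0: gcd > 1, so the symbol is 0.

0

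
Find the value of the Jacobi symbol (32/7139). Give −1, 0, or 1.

-1

Pull out 2^5: since 7139 ≡ 3 (mod 8), (2/7139) = -1, so (2/7139)^5 = -1.
Reached (1/7139) = 1. Collecting the sign flips along the way, the symbol is -1.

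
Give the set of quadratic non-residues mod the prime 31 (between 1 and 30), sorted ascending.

Square k = 1,…,15 (k and 31−k give the same square):
1²=1, 2²=4, 3²=9, 4²=16, 5²=25, 6²≡5, 7²≡18, 8²≡2, 9²≡19, 10²≡7, 11²≡28, 12²≡20, 13²≡14, 14²≡10, 15²≡8 (mod 31).
The residues are {1, 2, 4, 5, 7, 8, 9, 10, 14, 16, 18, 19, 20, 25, 28}; the non-residues are the remaining 15 nonzero classes.

3 6 11 12 13 15 17 21 22 23 24 26 27 29 30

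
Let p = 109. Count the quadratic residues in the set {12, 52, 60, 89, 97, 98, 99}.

4

(12/109) = +1 → QR.
(52/109) = -1 → non-residue.
(60/109) = +1 → QR.
(89/109) = +1 → QR.
(97/109) = +1 → QR.
(98/109) = -1 → non-residue.
(99/109) = -1 → non-residue.
Total quadratic residues among the 7: 4.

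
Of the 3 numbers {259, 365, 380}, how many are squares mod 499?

(259/499) = +1 → QR.
(365/499) = +1 → QR.
(380/499) = -1 → non-residue.
Total quadratic residues among the 3: 2.

2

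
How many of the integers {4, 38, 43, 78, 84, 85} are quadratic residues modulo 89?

(4/89) = +1 → QR.
(38/89) = -1 → non-residue.
(43/89) = -1 → non-residue.
(78/89) = +1 → QR.
(84/89) = +1 → QR.
(85/89) = +1 → QR.
Total quadratic residues among the 6: 4.

4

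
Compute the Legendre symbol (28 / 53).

Euler's criterion: (28/53) ≡ 28^26 (mod 53).
28^2 ≡ 42 (mod 53)
28^4 ≡ 15 (mod 53)
28^8 ≡ 13 (mod 53)
28^16 ≡ 10 (mod 53)
28^26 = 28^(16+8+2) ≡ 1 (mod 53).
Result is 1, so (28/53) = 1.

1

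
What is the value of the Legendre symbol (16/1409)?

Pull out 2^4: since 1409 ≡ 1 (mod 8), (2/1409) = +1, so (2/1409)^4 = +1.
Reached (1/1409) = 1. Collecting the sign flips along the way, the symbol is +1.

1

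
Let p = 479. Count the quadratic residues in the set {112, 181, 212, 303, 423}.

(112/479) = +1 → QR.
(181/479) = +1 → QR.
(212/479) = -1 → non-residue.
(303/479) = -1 → non-residue.
(423/479) = -1 → non-residue.
Total quadratic residues among the 5: 2.

2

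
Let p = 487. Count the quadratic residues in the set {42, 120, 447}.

3

(42/487) = +1 → QR.
(120/487) = +1 → QR.
(447/487) = +1 → QR.
Total quadratic residues among the 3: 3.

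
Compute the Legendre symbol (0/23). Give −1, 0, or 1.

0

Top reduces to 0: gcd > 1, so the symbol is 0.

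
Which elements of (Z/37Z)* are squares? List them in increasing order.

1,3,4,7,9,10,11,12,16,21,25,26,27,28,30,33,34,36

Square k = 1,…,18 (k and 37−k give the same square):
1²=1, 2²=4, 3²=9, 4²=16, 5²=25, 6²=36, 7²≡12, 8²≡27, 9²≡7, 10²≡26, 11²≡10, 12²≡33, 13²≡21, 14²≡11, 15²≡3, 16²≡34, 17²≡30, 18²≡28 (mod 37).
So the quadratic residues mod 37 are {1, 3, 4, 7, 9, 10, 11, 12, 16, 21, 25, 26, 27, 28, 30, 33, 34, 36}.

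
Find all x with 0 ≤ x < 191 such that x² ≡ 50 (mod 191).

94, 97

Since 191 ≡ 3 (mod 4), a square root of 50 is 50^((191+1)/4) = 50^48 mod 191.
Repeated squaring: 50^2≡17, 50^4≡98, 50^8≡54, 50^16≡51, 50^32≡118 (mod 191).
50^48 = 50^(32+16) ≡ 97 (mod 191).
Check: 97² = 9409 ≡ 50 (mod 191). The two roots are 94 and 97.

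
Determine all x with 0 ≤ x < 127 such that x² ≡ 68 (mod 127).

Since 127 ≡ 3 (mod 4), a square root of 68 is 68^((127+1)/4) = 68^32 mod 127.
Repeated squaring: 68^2≡52, 68^4≡37, 68^8≡99, 68^16≡22, 68^32≡103 (mod 127).
68^32 = 68^(32) ≡ 103 (mod 127).
Check: 103² = 10609 ≡ 68 (mod 127). The two roots are 24 and 103.

24, 103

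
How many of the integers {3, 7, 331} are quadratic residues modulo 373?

2

(3/373) = +1 → QR.
(7/373) = +1 → QR.
(331/373) = -1 → non-residue.
Total quadratic residues among the 3: 2.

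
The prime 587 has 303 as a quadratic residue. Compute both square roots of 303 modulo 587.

Since 587 ≡ 3 (mod 4), a square root of 303 is 303^((587+1)/4) = 303^147 mod 587.
Repeated squaring: 303^2≡237, 303^4≡404, 303^8≡30, 303^16≡313, 303^32≡527, 303^64≡78, 303^128≡214 (mod 587).
303^147 = 303^(128+16+2+1) ≡ 281 (mod 587).
Check: 281² = 78961 ≡ 303 (mod 587). The two roots are 281 and 306.

281, 306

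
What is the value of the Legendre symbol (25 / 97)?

Reciprocity: 25 ≡ 1 and 97 ≡ 1 (mod 4), so (25/97) = +(97/25).
Reduce top mod 25: now compute (22/25).
Pull out 2: since 25 ≡ 1 (mod 8), (2/25) = +1.
Reciprocity: 11 ≡ 3 and 25 ≡ 1 (mod 4), so (11/25) = +(25/11).
Reduce top mod 11: now compute (3/11).
Reciprocity: 3 ≡ 3 and 11 ≡ 3 (mod 4), so (3/11) = −(11/3).
Reduce top mod 3: now compute (2/3).
Pull out 2: since 3 ≡ 3 (mod 8), (2/3) = -1.
Reached (1/3) = 1. Collecting the sign flips along the way, the symbol is +1.

1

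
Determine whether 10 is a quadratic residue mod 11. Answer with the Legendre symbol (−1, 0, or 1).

-1

Pull out 2: since 11 ≡ 3 (mod 8), (2/11) = -1.
Reciprocity: 5 ≡ 1 and 11 ≡ 3 (mod 4), so (5/11) = +(11/5).
Reduce top mod 5: now compute (1/5).
Reached (1/5) = 1. Collecting the sign flips along the way, the symbol is -1.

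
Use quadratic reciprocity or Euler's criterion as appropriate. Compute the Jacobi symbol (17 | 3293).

Reciprocity: 17 ≡ 1 and 3293 ≡ 1 (mod 4), so (17/3293) = +(3293/17).
Reduce top mod 17: now compute (12/17).
Pull out 2^2: since 17 ≡ 1 (mod 8), (2/17) = +1, so (2/17)^2 = +1.
Reciprocity: 3 ≡ 3 and 17 ≡ 1 (mod 4), so (3/17) = +(17/3).
Reduce top mod 3: now compute (2/3).
Pull out 2: since 3 ≡ 3 (mod 8), (2/3) = -1.
Reached (1/3) = 1. Collecting the sign flips along the way, the symbol is -1.

-1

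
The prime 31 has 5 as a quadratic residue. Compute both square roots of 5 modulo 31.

Since 31 ≡ 3 (mod 4), a square root of 5 is 5^((31+1)/4) = 5^8 mod 31.
Repeated squaring: 5^2≡25, 5^4≡5, 5^8≡25 (mod 31).
5^8 = 5^(8) ≡ 25 (mod 31).
Check: 25² = 625 ≡ 5 (mod 31). The two roots are 6 and 25.

6, 25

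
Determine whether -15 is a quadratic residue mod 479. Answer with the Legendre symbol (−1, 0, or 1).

Euler's criterion: (-15/479) ≡ 464^239 (mod 479).
464^2 ≡ 225 (mod 479)
464^4 ≡ 330 (mod 479)
464^8 ≡ 167 (mod 479)
464^16 ≡ 107 (mod 479)
464^32 ≡ 432 (mod 479)
464^64 ≡ 293 (mod 479)
464^128 ≡ 108 (mod 479)
464^239 = 464^(128+64+32+8+4+2+1) ≡ 478 (mod 479).
Result is 478 ≡ −1, so (-15/479) = −1.

-1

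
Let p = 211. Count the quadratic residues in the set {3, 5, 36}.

2

(3/211) = -1 → non-residue.
(5/211) = +1 → QR.
(36/211) = +1 → QR.
Total quadratic residues among the 3: 2.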